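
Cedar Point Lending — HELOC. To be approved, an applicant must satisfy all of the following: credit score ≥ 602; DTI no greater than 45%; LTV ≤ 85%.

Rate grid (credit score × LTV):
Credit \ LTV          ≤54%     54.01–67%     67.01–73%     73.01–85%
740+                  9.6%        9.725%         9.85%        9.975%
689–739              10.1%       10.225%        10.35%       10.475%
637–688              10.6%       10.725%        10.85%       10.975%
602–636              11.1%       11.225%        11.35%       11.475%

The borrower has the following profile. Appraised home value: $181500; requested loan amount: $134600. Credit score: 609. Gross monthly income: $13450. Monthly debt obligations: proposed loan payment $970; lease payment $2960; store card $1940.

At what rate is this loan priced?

11.475%

Credit score 609 ≥ 602; Total monthly debts = (970 + 2,960 + 1,940) = 5,870. DTI = 5,870/13,450 = 43.6% ≤ 45%
LTV: 134,600 ÷ 181,500 = 74.2%, within 85% cap
Credit 609 → row 602–636; LTV 74.2% → column 73.01–85%. Grid cell → 11.475%.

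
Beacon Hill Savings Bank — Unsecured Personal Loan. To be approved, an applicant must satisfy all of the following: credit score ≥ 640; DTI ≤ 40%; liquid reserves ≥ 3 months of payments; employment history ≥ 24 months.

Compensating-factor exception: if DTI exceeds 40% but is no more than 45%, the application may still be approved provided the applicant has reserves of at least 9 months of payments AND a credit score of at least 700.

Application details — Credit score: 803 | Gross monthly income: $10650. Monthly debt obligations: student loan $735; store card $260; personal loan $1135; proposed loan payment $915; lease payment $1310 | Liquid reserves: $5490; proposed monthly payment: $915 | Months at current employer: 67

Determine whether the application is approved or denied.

Credit score 803 ≥ 640 (meets base)
Total debts = (735 + 260 + 1,135 + 915 + 1,310) = 4,355. DTI: 4,355 ÷ 10,650 = 40.9%, over the 40% base limit.
Liquid reserves cover 5,490/915 = 6.0 months — ≥ 3 required
Employment 67 ≥ 24 months
DTI 40.9% is within the 40%–45% exception band; checking compensating factors.
Reserves 6.0 < 9 months; credit score 803 ≥ 700.
Compensating-factor requirement not fully met.

Denied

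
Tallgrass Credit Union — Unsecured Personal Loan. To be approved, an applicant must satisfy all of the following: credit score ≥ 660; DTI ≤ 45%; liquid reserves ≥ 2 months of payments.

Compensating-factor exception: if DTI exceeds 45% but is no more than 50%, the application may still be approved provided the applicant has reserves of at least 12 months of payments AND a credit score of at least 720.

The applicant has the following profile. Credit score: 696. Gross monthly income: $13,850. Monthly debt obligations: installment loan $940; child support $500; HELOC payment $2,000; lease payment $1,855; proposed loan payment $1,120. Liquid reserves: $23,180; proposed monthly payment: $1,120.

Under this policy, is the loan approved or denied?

Credit score 696 ≥ 660 (meets base)
Total debts = (940 + 500 + 2,000 + 1,855 + 1,120) = 6,415. DTI = 6,415/13,850 = 46.3% > 45% — standard DTI limit exceeded.
Liquid reserves cover 23,180/1,120 = 20.7 months — ≥ 2 required
46.3% falls in the override range (45%–50%), so the compensating-factor test applies.
Reserves 20.7 ≥ 12 months; credit score 696 < 720.
Compensating-factor requirement not fully met.

Denied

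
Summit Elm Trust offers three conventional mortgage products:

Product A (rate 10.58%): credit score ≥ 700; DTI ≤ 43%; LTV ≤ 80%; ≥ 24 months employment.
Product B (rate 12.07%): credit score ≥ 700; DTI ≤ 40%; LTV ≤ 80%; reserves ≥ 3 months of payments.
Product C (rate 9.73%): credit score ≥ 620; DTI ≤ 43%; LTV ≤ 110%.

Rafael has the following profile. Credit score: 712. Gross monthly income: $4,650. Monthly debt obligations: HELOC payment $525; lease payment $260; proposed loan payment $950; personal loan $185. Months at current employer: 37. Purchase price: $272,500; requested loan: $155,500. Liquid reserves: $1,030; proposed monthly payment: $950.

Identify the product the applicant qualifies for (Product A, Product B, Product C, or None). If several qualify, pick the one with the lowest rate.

Total debts = (525 + 260 + 950 + 185) = 1,920; DTI = 1,920/4,650 = 41.3%.
LTV = 155,500/272,500 = 57.1%.
Reserves = 1,030/950 = 1.1 months.
Product A: score 712 ≥ 700; DTI 41.3% ≤ 43%; LTV 57.1% ≤ 80%; employment 37 ≥ 24 mo → qualifies.
Product B: score 712 ≥ 700; DTI 41.3% > 40%; LTV 57.1% ≤ 80%; reserves 1.1 < 3 mo → does not qualify.
Product C: score 712 ≥ 620; DTI 41.3% ≤ 43%; LTV 57.1% ≤ 110% → qualifies.
Qualifying: Product A, Product C. Lowest rate is 9.73% → Product C.

Product C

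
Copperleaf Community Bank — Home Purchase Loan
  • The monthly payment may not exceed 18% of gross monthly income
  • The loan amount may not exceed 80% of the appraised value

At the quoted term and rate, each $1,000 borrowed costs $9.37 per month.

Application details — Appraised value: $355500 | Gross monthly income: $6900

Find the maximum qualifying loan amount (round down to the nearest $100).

Payment cap: 18% × $6,900 = $1,242/month.
At $9.37 per $1,000, that supports 1,242/9.37 × 1,000 ≈ $132,550 → $132,500.
LTV cap: 80% × $355,500 = $284,400 → $284,400.
Binding constraint: payment-to-income.

$132,500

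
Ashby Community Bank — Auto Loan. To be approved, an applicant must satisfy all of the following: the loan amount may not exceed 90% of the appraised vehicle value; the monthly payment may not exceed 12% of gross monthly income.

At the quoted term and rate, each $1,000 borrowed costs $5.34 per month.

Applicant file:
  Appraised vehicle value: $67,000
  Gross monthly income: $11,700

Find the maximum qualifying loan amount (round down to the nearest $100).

Payment cap: 12% × $11,700 = $1,404/month.
At $5.34 per $1,000, that supports 1,404/5.34 × 1,000 ≈ $262,921 → $262,900.
LTV cap: 90% × $67,000 = $60,300 → $60,300.
Binding constraint: loan-to-value.

$60,300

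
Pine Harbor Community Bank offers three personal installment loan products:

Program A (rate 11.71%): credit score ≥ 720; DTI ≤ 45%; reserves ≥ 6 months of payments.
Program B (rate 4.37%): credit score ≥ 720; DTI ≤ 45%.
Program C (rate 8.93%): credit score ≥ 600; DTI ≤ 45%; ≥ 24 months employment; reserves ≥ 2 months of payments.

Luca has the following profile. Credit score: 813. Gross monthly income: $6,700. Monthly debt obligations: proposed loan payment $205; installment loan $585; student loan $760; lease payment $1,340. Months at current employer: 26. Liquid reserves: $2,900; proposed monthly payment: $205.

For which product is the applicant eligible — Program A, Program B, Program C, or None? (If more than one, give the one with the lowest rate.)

Total debts = (205 + 585 + 760 + 1,340) = 2,890; DTI = 2,890/6,700 = 43.1%.
Reserves = 2,900/205 = 14.1 months.
Program A: score 813 ≥ 720; DTI 43.1% ≤ 45%; reserves 14.1 ≥ 6 mo → qualifies.
Program B: score 813 ≥ 720; DTI 43.1% ≤ 45% → qualifies.
Program C: score 813 ≥ 600; DTI 43.1% ≤ 45%; employment 26 ≥ 24 mo; reserves 14.1 ≥ 2 mo → qualifies.
Qualifying: Program A, Program B, Program C. Lowest rate is 4.37% → Program B.

Program B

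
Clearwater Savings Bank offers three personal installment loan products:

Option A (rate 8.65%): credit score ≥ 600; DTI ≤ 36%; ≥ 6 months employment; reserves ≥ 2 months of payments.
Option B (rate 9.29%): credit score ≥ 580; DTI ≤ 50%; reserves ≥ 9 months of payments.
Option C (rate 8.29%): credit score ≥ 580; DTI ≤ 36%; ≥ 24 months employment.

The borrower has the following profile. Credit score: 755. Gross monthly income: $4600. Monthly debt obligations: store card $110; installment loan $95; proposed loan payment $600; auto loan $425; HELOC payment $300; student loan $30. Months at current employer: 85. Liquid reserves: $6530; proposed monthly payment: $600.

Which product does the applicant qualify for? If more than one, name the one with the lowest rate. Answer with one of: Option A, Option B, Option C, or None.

Total debts = (110 + 95 + 600 + 425 + 300 + 30) = 1,560; DTI = 1,560/4,600 = 33.9%.
Reserves = 6,530/600 = 10.9 months.
Option A: score 755 ≥ 600; DTI 33.9% ≤ 36%; employment 85 ≥ 6 mo; reserves 10.9 ≥ 2 mo → qualifies.
Option B: score 755 ≥ 580; DTI 33.9% ≤ 50%; reserves 10.9 ≥ 9 mo → qualifies.
Option C: score 755 ≥ 580; DTI 33.9% ≤ 36%; employment 85 ≥ 24 mo → qualifies.
Qualifying: Option A, Option B, Option C. Lowest rate is 8.29% → Option C.

Option C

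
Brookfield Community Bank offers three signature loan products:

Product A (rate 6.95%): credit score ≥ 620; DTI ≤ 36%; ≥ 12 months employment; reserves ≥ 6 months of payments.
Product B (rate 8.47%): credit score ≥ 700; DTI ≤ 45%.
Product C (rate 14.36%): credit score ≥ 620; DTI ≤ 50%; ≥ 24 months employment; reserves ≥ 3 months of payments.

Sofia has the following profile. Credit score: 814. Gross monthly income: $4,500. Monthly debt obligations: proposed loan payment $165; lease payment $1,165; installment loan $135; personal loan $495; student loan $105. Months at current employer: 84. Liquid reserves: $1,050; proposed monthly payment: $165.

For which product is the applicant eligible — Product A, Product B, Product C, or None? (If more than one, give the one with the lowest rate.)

Total debts = (165 + 1,165 + 135 + 495 + 105) = 2,065; DTI = 2,065/4,500 = 45.9%.
Reserves = 1,050/165 = 6.4 months.
Product A: score 814 ≥ 620; DTI 45.9% > 36%; employment 84 ≥ 12 mo; reserves 6.4 ≥ 6 mo → does not qualify.
Product B: score 814 ≥ 700; DTI 45.9% > 45% → does not qualify.
Product C: score 814 ≥ 620; DTI 45.9% ≤ 50%; employment 84 ≥ 24 mo; reserves 6.4 ≥ 3 mo → qualifies.

Product C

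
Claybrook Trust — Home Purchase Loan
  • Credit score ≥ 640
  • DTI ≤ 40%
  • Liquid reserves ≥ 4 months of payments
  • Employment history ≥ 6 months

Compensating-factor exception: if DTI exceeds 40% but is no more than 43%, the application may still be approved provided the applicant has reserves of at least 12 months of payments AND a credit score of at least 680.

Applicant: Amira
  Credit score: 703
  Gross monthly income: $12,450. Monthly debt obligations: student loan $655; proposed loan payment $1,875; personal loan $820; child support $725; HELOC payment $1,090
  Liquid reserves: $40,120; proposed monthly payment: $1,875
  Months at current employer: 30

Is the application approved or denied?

Credit score 703 ≥ 640 (meets base)
Total debts = (655 + 1,875 + 820 + 725 + 1,090) = 5,165. DTI: 5,165 ÷ 12,450 = 41.5%, over the 40% base limit.
Reserves = 40,120/1,875 = 21.4 months ≥ 4
Employment 30 ≥ 6 months
41.5% falls in the override range (40%–43%), so the compensating-factor test applies.
Reserves 21.4 ≥ 12 months; credit score 703 ≥ 680.
Both compensating conditions met → exception applies.

Approved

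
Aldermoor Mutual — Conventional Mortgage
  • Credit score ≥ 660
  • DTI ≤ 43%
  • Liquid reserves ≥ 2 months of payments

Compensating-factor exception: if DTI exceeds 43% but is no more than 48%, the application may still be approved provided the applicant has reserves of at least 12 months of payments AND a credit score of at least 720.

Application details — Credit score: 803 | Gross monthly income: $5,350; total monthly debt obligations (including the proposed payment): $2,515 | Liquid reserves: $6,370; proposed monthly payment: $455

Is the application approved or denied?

Approved

Credit score 803 ≥ 660 (meets base)
DTI: 2,515 ÷ 5,350 = 47%, over the 43% base limit.
Reserves = 6,370/455 = 14.0 months ≥ 2
47% falls in the override range (43%–48%), so the compensating-factor test applies.
Override check — reserves: 14.0 mo (ok); score: 803 (ok).
Both compensating conditions met → exception applies.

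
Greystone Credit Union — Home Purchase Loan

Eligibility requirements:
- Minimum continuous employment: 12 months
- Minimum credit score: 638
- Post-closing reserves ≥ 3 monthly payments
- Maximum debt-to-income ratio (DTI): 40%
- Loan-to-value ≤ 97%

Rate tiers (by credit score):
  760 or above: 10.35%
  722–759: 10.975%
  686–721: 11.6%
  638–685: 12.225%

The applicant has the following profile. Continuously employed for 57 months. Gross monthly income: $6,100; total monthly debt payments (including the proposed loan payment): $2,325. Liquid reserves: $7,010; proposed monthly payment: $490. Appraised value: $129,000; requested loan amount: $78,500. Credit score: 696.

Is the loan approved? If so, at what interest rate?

Credit score 696 ≥ 638 (meets minimum)
Reserves = 7,010/490 = 14.3 months ≥ 3
Debt-to-income = 2,325/6,100 = 38.1% — meets 40% limit
Employment 57 ≥ 12 months
LTV: 78,500 ÷ 129,000 = 60.9%, within 97% cap
All requirements met. Score 696 falls in the 686–721 tier → 11.6%.

Approved at 11.6%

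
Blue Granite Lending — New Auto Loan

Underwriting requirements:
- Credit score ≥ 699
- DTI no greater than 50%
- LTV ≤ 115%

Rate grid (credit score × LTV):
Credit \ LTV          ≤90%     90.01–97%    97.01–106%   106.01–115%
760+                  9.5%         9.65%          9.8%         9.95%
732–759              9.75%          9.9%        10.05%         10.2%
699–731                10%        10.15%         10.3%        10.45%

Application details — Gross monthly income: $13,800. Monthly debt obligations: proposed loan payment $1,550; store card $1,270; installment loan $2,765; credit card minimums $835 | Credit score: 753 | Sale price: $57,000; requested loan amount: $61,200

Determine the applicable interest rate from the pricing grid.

Credit score 753 ≥ 699; Total monthly debts = (1,550 + 1,270 + 2,765 + 835) = 6,420. Debt-to-income = 6,420/13,800 = 46.5% — meets 50% limit
Loan-to-value = 61,200/57,000 = 107.4% — pass (115% max)
Credit 753 → row 732–759; LTV 107.4% → column 106.01–115%. Grid cell → 10.2%.

10.2%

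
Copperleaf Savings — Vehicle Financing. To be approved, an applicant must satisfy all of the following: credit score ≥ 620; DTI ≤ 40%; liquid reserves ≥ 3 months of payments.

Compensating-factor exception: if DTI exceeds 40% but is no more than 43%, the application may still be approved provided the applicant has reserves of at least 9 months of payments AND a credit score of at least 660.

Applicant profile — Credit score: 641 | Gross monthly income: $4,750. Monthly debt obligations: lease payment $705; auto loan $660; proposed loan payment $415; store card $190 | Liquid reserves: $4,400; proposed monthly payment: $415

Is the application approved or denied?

Credit score 641 ≥ 620 (meets base)
Total debts = (705 + 660 + 415 + 190) = 1,970. DTI = 1,970/4,750 = 41.5% > 40% — standard DTI limit exceeded.
Reserves: 4,400 ÷ 415 = 10.6 months (meets 3-month minimum)
DTI 41.5% is within the 40%–43% exception band; checking compensating factors.
Reserves 10.6 ≥ 9 months; credit score 641 < 660.
Override conditions not both satisfied; exception does not apply.

Denied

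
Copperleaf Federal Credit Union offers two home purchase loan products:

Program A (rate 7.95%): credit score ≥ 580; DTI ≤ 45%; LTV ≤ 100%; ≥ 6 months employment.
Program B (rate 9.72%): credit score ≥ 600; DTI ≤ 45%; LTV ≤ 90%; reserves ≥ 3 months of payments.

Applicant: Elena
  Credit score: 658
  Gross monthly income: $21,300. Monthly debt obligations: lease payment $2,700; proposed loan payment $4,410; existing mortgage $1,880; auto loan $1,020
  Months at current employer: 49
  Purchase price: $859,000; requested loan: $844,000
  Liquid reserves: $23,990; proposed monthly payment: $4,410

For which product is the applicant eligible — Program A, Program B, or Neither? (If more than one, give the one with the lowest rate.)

Total debts = (2,700 + 4,410 + 1,880 + 1,020) = 10,010; DTI = 10,010/21,300 = 47%.
LTV = 844,000/859,000 = 98.3%.
Reserves = 23,990/4,410 = 5.4 months.
Program A: score 658 ≥ 580; DTI 47% > 45%; LTV 98.3% ≤ 100%; employment 49 ≥ 6 mo → does not qualify.
Program B: score 658 ≥ 600; DTI 47% > 45%; LTV 98.3% > 90%; reserves 5.4 ≥ 3 mo → does not qualify.

Neither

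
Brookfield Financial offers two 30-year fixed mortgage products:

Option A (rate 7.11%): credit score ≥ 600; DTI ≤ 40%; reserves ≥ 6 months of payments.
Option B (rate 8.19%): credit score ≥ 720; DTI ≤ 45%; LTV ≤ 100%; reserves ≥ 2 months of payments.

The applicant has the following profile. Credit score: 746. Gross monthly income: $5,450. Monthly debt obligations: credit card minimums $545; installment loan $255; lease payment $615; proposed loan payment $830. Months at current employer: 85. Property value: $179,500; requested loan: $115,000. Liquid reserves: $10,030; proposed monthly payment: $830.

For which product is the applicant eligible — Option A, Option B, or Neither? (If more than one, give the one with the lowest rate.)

Total debts = (545 + 255 + 615 + 830) = 2,245; DTI = 2,245/5,450 = 41.2%.
LTV = 115,000/179,500 = 64.1%.
Reserves = 10,030/830 = 12.1 months.
Option A: score 746 ≥ 600; DTI 41.2% > 40%; reserves 12.1 ≥ 6 mo → does not qualify.
Option B: score 746 ≥ 720; DTI 41.2% ≤ 45%; LTV 64.1% ≤ 100%; reserves 12.1 ≥ 2 mo → qualifies.

Option B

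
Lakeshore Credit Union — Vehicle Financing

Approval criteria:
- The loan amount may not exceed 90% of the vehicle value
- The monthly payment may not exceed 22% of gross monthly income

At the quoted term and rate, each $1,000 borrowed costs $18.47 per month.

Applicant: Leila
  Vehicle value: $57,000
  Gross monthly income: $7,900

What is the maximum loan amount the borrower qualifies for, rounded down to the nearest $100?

$51,300

Payment cap: 22% × $7,900 = $1,738/month.
At $18.47 per $1,000, that supports 1,738/18.47 × 1,000 ≈ $94,098 → $94,000.
LTV cap: 90% × $57,000 = $51,300 → $51,300.
Binding constraint: loan-to-value.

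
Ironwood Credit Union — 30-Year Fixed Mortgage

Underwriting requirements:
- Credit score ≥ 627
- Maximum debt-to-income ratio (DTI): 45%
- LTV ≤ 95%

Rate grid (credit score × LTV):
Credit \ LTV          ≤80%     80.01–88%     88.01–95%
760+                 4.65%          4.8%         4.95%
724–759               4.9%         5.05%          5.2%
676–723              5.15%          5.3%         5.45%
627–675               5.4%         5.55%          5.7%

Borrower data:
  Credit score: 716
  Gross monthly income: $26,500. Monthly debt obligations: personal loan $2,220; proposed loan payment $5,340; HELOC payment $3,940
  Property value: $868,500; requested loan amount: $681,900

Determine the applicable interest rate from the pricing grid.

5.15%

Credit score 716 ≥ 627; Total monthly debts = (2,220 + 5,340 + 3,940) = 11,500. Debt-to-income = 11,500/26,500 = 43.4% — meets 45% limit
LTV = 681,900/868,500 = 78.5% ≤ 95%
Score 716 is in the 676–723 band; LTV 78.5% is in the ≤80% band → 5.15%.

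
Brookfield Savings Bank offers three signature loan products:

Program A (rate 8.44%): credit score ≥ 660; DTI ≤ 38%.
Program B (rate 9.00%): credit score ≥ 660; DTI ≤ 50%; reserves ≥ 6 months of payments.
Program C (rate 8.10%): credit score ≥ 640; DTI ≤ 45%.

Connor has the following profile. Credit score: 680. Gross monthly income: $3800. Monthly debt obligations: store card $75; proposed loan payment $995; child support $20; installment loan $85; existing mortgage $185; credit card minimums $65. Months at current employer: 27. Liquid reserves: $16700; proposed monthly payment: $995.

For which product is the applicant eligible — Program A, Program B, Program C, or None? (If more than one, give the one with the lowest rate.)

Program C

Total debts = (75 + 995 + 20 + 85 + 185 + 65) = 1,425; DTI = 1,425/3,800 = 37.5%.
Reserves = 16,700/995 = 16.8 months.
Program A: score 680 ≥ 660; DTI 37.5% ≤ 38% → qualifies.
Program B: score 680 ≥ 660; DTI 37.5% ≤ 50%; reserves 16.8 ≥ 6 mo → qualifies.
Program C: score 680 ≥ 640; DTI 37.5% ≤ 45% → qualifies.
Qualifying: Program A, Program B, Program C. Lowest rate is 8.10% → Program C.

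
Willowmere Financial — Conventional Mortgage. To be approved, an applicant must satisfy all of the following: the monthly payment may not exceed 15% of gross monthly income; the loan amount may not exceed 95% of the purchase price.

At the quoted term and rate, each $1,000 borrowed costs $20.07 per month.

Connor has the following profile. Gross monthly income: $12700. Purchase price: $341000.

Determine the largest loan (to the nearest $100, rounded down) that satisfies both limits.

$94,900

Payment cap: 15% × $12,700 = $1,905/month.
At $20.07 per $1,000, that supports 1,905/20.07 × 1,000 ≈ $94,917 → $94,900.
LTV cap: 95% × $341,000 = $323,950 → $323,900.
Binding constraint: payment-to-income.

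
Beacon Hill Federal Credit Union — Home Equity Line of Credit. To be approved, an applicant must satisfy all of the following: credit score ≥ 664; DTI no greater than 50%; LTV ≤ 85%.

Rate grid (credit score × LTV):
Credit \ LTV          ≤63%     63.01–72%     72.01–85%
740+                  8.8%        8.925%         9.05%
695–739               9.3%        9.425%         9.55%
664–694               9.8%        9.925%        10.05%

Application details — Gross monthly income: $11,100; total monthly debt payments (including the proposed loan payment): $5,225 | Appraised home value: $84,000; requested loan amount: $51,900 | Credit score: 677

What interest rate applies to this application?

Credit score 677 ≥ 664; DTI = 5,225/11,100 = 47.1% ≤ 50%
Loan-to-value = 51,900/84,000 = 61.8% — pass (85% max)
Row: 677 falls in 664–694. Column: 61.8% falls in ≤63%. Rate = 9.8%.

9.8%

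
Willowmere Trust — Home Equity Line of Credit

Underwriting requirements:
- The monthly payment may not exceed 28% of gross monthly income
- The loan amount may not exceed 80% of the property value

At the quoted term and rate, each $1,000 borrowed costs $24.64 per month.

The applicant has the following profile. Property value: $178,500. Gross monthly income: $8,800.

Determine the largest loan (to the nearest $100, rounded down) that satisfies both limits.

$100,000

Payment cap: 28% × $8,800 = $2,464/month.
At $24.64 per $1,000, that supports 2,464/24.64 × 1,000 ≈ $100,000 → $100,000.
LTV cap: 80% × $178,500 = $142,800 → $142,800.
Binding constraint: payment-to-income.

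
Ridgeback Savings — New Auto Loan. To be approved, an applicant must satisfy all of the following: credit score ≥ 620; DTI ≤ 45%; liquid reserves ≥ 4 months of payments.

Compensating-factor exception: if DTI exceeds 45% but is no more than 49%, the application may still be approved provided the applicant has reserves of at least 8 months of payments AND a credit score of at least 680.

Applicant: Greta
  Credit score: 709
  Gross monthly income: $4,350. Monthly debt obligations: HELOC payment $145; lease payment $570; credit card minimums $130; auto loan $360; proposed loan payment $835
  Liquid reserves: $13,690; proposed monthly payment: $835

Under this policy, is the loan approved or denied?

Credit score 709 ≥ 620 (meets base)
Total debts = (145 + 570 + 130 + 360 + 835) = 2,040. DTI: 2,040 ÷ 4,350 = 46.9%, over the 45% base limit.
Liquid reserves cover 13,690/835 = 16.4 months — ≥ 4 required
46.9% falls in the override range (45%–49%), so the compensating-factor test applies.
Reserves 16.4 ≥ 8 months; credit score 709 ≥ 680.
Both compensating conditions met → exception applies.

Approved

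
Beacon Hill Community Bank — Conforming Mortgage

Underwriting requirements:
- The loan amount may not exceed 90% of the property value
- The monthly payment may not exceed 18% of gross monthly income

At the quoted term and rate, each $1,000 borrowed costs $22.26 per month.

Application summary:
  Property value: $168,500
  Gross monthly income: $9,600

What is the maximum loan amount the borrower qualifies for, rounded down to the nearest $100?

Payment cap: 18% × $9,600 = $1,728/month.
At $22.26 per $1,000, that supports 1,728/22.26 × 1,000 ≈ $77,628 → $77,600.
LTV cap: 90% × $168,500 = $151,650 → $151,600.
Binding constraint: payment-to-income.

$77,600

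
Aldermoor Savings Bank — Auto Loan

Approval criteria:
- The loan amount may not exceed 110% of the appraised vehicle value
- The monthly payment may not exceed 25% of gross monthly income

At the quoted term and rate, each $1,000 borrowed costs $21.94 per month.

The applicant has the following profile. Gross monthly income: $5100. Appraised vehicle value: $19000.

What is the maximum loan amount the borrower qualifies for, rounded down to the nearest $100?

$20,900

Payment cap: 25% × $5,100 = $1,275/month.
At $21.94 per $1,000, that supports 1,275/21.94 × 1,000 ≈ $58,113 → $58,100.
LTV cap: 110% × $19,000 = $20,900 → $20,900.
Binding constraint: loan-to-value.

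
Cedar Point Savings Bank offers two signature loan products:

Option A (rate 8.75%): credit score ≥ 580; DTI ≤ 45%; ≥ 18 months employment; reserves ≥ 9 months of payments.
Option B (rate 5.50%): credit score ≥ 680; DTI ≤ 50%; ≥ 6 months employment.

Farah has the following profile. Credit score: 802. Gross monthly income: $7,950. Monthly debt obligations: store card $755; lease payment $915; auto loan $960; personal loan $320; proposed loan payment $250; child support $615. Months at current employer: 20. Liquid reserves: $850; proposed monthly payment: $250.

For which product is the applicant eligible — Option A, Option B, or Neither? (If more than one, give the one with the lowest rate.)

Option B

Total debts = (755 + 915 + 960 + 320 + 250 + 615) = 3,815; DTI = 3,815/7,950 = 48%.
Reserves = 850/250 = 3.4 months.
Option A: score 802 ≥ 580; DTI 48% > 45%; employment 20 ≥ 18 mo; reserves 3.4 < 9 mo → does not qualify.
Option B: score 802 ≥ 680; DTI 48% ≤ 50%; employment 20 ≥ 6 mo → qualifies.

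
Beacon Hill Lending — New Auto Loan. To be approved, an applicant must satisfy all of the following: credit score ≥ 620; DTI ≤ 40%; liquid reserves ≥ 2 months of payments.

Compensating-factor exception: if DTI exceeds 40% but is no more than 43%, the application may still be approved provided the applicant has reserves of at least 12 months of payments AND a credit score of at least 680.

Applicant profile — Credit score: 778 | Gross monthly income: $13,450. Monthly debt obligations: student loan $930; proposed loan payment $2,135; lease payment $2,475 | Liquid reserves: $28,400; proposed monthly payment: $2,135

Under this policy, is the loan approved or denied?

Approved

Credit score 778 ≥ 620 (meets base)
Total debts = (930 + 2,135 + 2,475) = 5,540. DTI = 5,540/13,450 = 41.2% > 40% — standard DTI limit exceeded.
Reserves = 28,400/2,135 = 13.3 months ≥ 2
DTI 41.2% is within the 40%–43% exception band; checking compensating factors.
Override check — reserves: 13.3 mo (ok); score: 778 (ok).
Both override conditions satisfied; DTI exception granted.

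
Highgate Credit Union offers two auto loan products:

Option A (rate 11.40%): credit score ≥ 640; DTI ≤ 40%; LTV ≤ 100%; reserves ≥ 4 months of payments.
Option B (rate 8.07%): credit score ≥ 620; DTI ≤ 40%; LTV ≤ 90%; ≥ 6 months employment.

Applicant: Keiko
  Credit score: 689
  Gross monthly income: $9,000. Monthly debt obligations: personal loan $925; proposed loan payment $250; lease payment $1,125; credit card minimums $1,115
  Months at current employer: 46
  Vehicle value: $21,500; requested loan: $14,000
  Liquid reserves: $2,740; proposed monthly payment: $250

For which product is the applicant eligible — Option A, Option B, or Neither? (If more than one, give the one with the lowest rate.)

Total debts = (925 + 250 + 1,125 + 1,115) = 3,415; DTI = 3,415/9,000 = 37.9%.
LTV = 14,000/21,500 = 65.1%.
Reserves = 2,740/250 = 11.0 months.
Option A: score 689 ≥ 640; DTI 37.9% ≤ 40%; LTV 65.1% ≤ 100%; reserves 11.0 ≥ 4 mo → qualifies.
Option B: score 689 ≥ 620; DTI 37.9% ≤ 40%; LTV 65.1% ≤ 90%; employment 46 ≥ 6 mo → qualifies.
Qualifying: Option A, Option B. Lowest rate is 8.07% → Option B.

Option B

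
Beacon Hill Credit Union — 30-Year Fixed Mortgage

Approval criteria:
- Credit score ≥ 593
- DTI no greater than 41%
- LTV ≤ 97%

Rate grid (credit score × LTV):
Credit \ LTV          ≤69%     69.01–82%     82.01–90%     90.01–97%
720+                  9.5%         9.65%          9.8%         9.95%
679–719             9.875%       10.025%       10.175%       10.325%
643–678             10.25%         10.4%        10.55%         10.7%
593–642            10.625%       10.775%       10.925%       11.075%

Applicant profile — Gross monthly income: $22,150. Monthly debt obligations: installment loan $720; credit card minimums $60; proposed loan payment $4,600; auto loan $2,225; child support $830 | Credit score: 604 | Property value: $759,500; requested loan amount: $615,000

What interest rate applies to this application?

10.775%

Credit score 604 ≥ 593; Total monthly debts = (720 + 60 + 4,600 + 2,225 + 830) = 8,435. Debt-to-income = 8,435/22,150 = 38.1% — meets 41% limit
LTV = 615,000/759,500 = 81% ≤ 97%
Score 604 is in the 593–642 band; LTV 81% is in the 69.01–82% band → 10.775%.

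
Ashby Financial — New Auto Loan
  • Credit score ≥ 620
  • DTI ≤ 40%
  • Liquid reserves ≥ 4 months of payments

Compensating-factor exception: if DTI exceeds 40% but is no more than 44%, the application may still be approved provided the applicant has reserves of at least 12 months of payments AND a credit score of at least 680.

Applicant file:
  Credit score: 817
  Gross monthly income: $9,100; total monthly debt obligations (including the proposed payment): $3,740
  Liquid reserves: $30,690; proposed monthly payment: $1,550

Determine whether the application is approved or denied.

Credit score 817 ≥ 620 (meets base)
DTI: 3,740 ÷ 9,100 = 41.1%, over the 40% base limit.
Reserves: 30,690 ÷ 1,550 = 19.8 months (meets 4-month minimum)
DTI 41.1% is within the 40%–44% exception band; checking compensating factors.
Override check — reserves: 19.8 mo (ok); score: 817 (ok).
Both compensating conditions met → exception applies.

Approved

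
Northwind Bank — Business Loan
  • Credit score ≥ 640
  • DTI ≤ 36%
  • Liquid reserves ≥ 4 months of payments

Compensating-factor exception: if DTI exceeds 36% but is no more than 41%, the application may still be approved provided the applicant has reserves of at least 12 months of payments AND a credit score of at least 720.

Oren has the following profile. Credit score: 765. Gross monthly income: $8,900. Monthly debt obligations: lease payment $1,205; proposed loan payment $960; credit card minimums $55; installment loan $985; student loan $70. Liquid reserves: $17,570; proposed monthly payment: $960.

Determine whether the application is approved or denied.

Credit score 765 ≥ 640 (meets base)
Total debts = (1,205 + 960 + 55 + 985 + 70) = 3,275. DTI: 3,275 ÷ 8,900 = 36.8%, over the 36% base limit.
Reserves = 17,570/960 = 18.3 months ≥ 4
36.8% falls in the override range (36%–41%), so the compensating-factor test applies.
Override check — reserves: 18.3 mo (ok); score: 765 (ok).
Both compensating conditions met → exception applies.

Approved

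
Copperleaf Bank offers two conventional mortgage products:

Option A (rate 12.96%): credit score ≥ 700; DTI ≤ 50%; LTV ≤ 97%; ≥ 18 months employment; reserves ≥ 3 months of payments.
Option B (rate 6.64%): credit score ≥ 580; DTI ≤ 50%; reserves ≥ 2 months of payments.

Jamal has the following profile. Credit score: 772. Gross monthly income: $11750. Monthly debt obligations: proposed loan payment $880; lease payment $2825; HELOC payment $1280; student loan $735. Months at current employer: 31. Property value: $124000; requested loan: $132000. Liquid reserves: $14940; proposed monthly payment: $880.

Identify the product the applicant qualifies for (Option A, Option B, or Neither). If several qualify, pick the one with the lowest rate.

Option B

Total debts = (880 + 2,825 + 1,280 + 735) = 5,720; DTI = 5,720/11,750 = 48.7%.
LTV = 132,000/124,000 = 106.5%.
Reserves = 14,940/880 = 17.0 months.
Option A: score 772 ≥ 700; DTI 48.7% ≤ 50%; LTV 106.5% > 97%; employment 31 ≥ 18 mo; reserves 17.0 ≥ 3 mo → does not qualify.
Option B: score 772 ≥ 580; DTI 48.7% ≤ 50%; reserves 17.0 ≥ 2 mo → qualifies.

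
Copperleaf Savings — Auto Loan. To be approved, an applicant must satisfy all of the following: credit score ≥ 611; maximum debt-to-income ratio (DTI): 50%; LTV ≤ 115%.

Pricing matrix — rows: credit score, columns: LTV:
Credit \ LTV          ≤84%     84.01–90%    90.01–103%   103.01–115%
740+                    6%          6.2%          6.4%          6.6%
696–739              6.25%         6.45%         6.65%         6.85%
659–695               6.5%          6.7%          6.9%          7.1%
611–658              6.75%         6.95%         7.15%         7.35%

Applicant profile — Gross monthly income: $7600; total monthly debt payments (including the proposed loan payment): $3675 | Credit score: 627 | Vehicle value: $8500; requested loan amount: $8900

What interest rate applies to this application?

7.35%

Credit score 627 ≥ 611; DTI = 3,675/7,600 = 48.4% ≤ 50%
LTV: 8,900 ÷ 8,500 = 104.7%, within 115% cap
Credit 627 → row 611–658; LTV 104.7% → column 103.01–115%. Grid cell → 7.35%.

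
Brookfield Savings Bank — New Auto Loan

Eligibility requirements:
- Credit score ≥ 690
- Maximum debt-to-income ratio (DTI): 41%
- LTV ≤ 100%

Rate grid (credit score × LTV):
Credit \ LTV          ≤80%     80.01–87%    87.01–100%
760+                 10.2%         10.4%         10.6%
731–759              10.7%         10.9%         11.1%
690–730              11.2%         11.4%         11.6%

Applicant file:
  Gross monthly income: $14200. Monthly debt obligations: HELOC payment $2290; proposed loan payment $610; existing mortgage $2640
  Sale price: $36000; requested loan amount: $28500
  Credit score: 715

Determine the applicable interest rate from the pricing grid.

Credit score 715 ≥ 690; Total monthly debts = (2,290 + 610 + 2,640) = 5,540. DTI = 5,540/14,200 = 39% ≤ 41%
LTV = 28,500/36,000 = 79.2% ≤ 100%
Score 715 is in the 690–730 band; LTV 79.2% is in the ≤80% band → 11.2%.

11.2%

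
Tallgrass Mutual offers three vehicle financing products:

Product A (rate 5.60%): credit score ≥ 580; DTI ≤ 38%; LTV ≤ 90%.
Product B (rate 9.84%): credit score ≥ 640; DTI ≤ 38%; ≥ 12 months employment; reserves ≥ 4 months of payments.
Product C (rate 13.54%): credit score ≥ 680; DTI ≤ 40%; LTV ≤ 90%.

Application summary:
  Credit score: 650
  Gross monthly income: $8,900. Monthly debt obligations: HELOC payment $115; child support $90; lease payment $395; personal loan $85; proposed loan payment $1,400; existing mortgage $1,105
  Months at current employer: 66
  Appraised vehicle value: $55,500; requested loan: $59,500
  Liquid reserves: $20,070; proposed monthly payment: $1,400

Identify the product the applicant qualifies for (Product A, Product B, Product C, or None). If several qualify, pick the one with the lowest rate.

Product B

Total debts = (115 + 90 + 395 + 85 + 1,400 + 1,105) = 3,190; DTI = 3,190/8,900 = 35.8%.
LTV = 59,500/55,500 = 107.2%.
Reserves = 20,070/1,400 = 14.3 months.
Product A: score 650 ≥ 580; DTI 35.8% ≤ 38%; LTV 107.2% > 90% → does not qualify.
Product B: score 650 ≥ 640; DTI 35.8% ≤ 38%; employment 66 ≥ 12 mo; reserves 14.3 ≥ 4 mo → qualifies.
Product C: score 650 < 680; DTI 35.8% ≤ 40%; LTV 107.2% > 90% → does not qualify.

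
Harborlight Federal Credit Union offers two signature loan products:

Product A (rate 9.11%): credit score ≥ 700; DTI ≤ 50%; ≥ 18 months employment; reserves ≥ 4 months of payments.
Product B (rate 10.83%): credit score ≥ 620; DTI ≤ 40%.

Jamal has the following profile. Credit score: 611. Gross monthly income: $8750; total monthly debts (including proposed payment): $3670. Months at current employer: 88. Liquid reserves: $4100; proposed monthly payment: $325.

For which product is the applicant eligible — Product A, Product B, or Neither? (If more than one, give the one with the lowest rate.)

Neither

DTI = 3,670/8,750 = 41.9%.
Reserves = 4,100/325 = 12.6 months.
Product A: score 611 < 700; DTI 41.9% ≤ 50%; employment 88 ≥ 18 mo; reserves 12.6 ≥ 4 mo → does not qualify.
Product B: score 611 < 620; DTI 41.9% > 40% → does not qualify.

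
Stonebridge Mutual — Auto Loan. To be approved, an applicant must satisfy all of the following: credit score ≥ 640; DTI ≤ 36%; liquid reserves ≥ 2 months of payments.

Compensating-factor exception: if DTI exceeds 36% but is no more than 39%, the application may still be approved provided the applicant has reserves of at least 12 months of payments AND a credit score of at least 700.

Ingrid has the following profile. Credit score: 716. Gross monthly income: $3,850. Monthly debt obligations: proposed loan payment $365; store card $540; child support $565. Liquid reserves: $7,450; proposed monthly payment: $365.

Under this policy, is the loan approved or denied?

Credit score 716 ≥ 640 (meets base)
Total debts = (365 + 540 + 565) = 1,470. DTI = 1,470/3,850 = 38.2% > 36% — standard DTI limit exceeded.
Liquid reserves cover 7,450/365 = 20.4 months — ≥ 2 required
DTI 38.2% is within the 36%–39% exception band; checking compensating factors.
Override check — reserves: 20.4 mo (ok); score: 716 (ok).
Both compensating conditions met → exception applies.

Approved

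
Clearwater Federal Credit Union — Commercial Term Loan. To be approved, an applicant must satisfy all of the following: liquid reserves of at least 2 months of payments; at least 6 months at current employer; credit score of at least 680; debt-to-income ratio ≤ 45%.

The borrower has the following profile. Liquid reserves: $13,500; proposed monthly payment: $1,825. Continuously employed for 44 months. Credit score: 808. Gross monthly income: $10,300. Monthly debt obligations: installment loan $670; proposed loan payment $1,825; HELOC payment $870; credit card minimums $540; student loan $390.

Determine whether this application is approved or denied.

Reserves = 13,500/1,825 = 7.4 months ≥ 2
Employment 44 ≥ 6 months
Credit score 808 ≥ 680 (meets)
Total monthly debts = (670 + 1,825 + 870 + 540 + 390) = 4,295. Debt-to-income = 4,295/10,300 = 41.7% — meets 45% limit
All criteria satisfied.

Approved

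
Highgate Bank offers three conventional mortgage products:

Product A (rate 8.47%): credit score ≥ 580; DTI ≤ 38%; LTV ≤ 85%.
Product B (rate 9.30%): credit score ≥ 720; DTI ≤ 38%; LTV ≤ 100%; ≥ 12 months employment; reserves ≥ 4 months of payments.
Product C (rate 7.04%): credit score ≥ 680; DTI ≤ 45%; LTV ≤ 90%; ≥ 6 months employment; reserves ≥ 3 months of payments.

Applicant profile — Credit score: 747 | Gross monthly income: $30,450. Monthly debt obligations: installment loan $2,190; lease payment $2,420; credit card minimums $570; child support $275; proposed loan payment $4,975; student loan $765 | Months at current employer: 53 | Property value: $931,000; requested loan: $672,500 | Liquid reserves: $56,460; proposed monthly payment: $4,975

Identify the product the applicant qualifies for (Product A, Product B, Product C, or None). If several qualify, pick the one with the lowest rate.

Product C

Total debts = (2,190 + 2,420 + 570 + 275 + 4,975 + 765) = 11,195; DTI = 11,195/30,450 = 36.8%.
LTV = 672,500/931,000 = 72.2%.
Reserves = 56,460/4,975 = 11.3 months.
Product A: score 747 ≥ 580; DTI 36.8% ≤ 38%; LTV 72.2% ≤ 85% → qualifies.
Product B: score 747 ≥ 720; DTI 36.8% ≤ 38%; LTV 72.2% ≤ 100%; employment 53 ≥ 12 mo; reserves 11.3 ≥ 4 mo → qualifies.
Product C: score 747 ≥ 680; DTI 36.8% ≤ 45%; LTV 72.2% ≤ 90%; employment 53 ≥ 6 mo; reserves 11.3 ≥ 3 mo → qualifies.
Qualifying: Product A, Product B, Product C. Lowest rate is 7.04% → Product C.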